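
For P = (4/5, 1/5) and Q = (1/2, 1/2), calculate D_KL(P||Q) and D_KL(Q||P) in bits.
D_KL(P||Q) = 0.2781, D_KL(Q||P) = 0.3219

KL divergence is not symmetric: D_KL(P||Q) ≠ D_KL(Q||P) in general.

D_KL(P||Q) = 0.2781 bits
D_KL(Q||P) = 0.3219 bits

No, they are not equal!

This asymmetry is why KL divergence is not a true distance metric.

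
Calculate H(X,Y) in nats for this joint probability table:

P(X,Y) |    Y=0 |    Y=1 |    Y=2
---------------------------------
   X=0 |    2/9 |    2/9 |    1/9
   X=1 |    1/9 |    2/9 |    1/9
1.7351 nats

Joint entropy is H(X,Y) = -Σ_{x,y} p(x,y) log p(x,y).

Summing over all non-zero entries:
H(X,Y) = -[2/9·log_e(2/9) + 2/9·log_e(2/9) + 1/9·log_e(1/9) + 1/9·log_e(1/9) + 2/9·log_e(2/9) + 1/9·log_e(1/9)]
H(X,Y) = 1.7351 nats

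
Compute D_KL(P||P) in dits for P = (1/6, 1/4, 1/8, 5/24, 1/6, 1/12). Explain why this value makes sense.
0.0000 dits

KL divergence satisfies the Gibbs inequality: D_KL(P||Q) ≥ 0 for all distributions P, Q.

D_KL(P||Q) = Σ p(x) log(p(x)/q(x))
Each term is p(x) × log_10(p(x)/p(x)) = p(x) × log_10(1) = 0, so the sum is 0.
D_KL(P||Q) = 0.0000 dits

When P = Q, the KL divergence is exactly 0, as there is no 'divergence' between identical distributions.

This non-negativity is a fundamental property: relative entropy cannot be negative because it measures how different Q is from P.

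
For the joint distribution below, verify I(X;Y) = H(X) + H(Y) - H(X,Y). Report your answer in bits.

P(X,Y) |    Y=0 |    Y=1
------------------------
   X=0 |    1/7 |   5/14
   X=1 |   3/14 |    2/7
I(X;Y) = 0.0161 bits

Mutual information has multiple equivalent forms:
- I(X;Y) = H(X) - H(X|Y)
- I(X;Y) = H(Y) - H(Y|X)
- I(X;Y) = H(X) + H(Y) - H(X,Y)

Computing all quantities:
H(X) = 1.0000, H(Y) = 0.9403, H(X,Y) = 1.9242
H(X|Y) = 0.9839, H(Y|X) = 0.9242

Verification:
H(X) - H(X|Y) = 1.0000 - 0.9839 = 0.0161
H(Y) - H(Y|X) = 0.9403 - 0.9242 = 0.0161
H(X) + H(Y) - H(X,Y) = 1.0000 + 0.9403 - 1.9242 = 0.0161

All forms give I(X;Y) = 0.0161 bits. ✓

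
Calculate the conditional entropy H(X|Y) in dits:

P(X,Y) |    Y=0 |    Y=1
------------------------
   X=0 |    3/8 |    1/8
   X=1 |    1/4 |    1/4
0.2863 dits

Using the chain rule: H(X|Y) = H(X,Y) - H(Y)

First, compute H(X,Y) = 0.5737 dits

Marginal P(Y) = (5/8, 3/8)
H(Y) = 0.2873 dits

H(X|Y) = H(X,Y) - H(Y) = 0.5737 - 0.2873 = 0.2863 dits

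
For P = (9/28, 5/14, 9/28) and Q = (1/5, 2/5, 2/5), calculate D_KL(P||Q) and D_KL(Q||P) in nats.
D_KL(P||Q) = 0.0417, D_KL(Q||P) = 0.0379

KL divergence is not symmetric: D_KL(P||Q) ≠ D_KL(Q||P) in general.

D_KL(P||Q) = 0.0417 nats
D_KL(Q||P) = 0.0379 nats

No, they are not equal!

This asymmetry is why KL divergence is not a true distance metric.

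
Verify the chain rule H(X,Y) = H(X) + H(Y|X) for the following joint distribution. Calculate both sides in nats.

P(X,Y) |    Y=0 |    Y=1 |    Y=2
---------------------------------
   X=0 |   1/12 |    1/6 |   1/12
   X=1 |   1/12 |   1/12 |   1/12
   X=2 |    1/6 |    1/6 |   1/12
H(X,Y) = 2.1383, H(X) = 1.0776, H(Y|X) = 1.0608 (all in nats)

Chain rule: H(X,Y) = H(X) + H(Y|X)

Left side — joint entropy directly:
H(X,Y) = -Σ p(x,y) log p(x,y) = 2.1383 nats

Right side — compute H(Y|X) from the conditional distributions:
P(X) = (1/3, 1/4, 5/12), so H(X) = 1.0776 nats
H(Y|X) = Σ_x P(X=x) · H(Y|X=x):
  P(Y|X=0) = (1/4, 1/2, 1/4), H(Y|X=0) = 1.0397, weight P(X=0) = 1/3
  P(Y|X=1) = (1/3, 1/3, 1/3), H(Y|X=1) = 1.0986, weight P(X=1) = 1/4
  P(Y|X=2) = (2/5, 2/5, 1/5), H(Y|X=2) = 1.0549, weight P(X=2) = 5/12
H(Y|X) = 1.0608 nats

H(X) + H(Y|X) = 1.0776 + 1.0608 = 2.1383 nats

Both sides equal 2.1383 nats. ✓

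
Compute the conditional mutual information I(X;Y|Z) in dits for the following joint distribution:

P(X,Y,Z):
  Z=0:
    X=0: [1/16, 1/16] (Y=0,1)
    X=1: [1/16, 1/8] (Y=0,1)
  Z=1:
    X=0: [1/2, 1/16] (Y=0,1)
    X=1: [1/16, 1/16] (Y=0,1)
0.0206 dits

Conditional mutual information: I(X;Y|Z) = H(X|Z) + H(Y|Z) - H(X,Y|Z)

H(Z) = 0.2697
H(X,Z) = 0.5026 → H(X|Z) = 0.2329
H(Y,Z) = 0.5026 → H(Y|Z) = 0.2329
H(X,Y,Z) = 0.7149 → H(X,Y|Z) = 0.4452

I(X;Y|Z) = 0.2329 + 0.2329 - 0.4452 = 0.0206 dits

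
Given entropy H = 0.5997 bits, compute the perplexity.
1.5154

Perplexity is 2^H (or exp(H) for natural log).

H = 0.5997 bits
Perplexity = 2^0.5997 = 1.5154

Interpretation: The model's uncertainty is equivalent to choosing uniformly among 1.5 options.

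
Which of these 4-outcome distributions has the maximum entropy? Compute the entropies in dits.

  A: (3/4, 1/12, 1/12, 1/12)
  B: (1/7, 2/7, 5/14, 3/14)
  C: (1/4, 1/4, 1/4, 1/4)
C

For a discrete distribution over n outcomes, entropy is maximized by the uniform distribution.

Computing entropies:
H(A) = 0.3635 dits
H(B) = 0.5792 dits
H(C) = 0.6021 dits

The uniform distribution (where all probabilities equal 1/4) achieves the maximum entropy of log_10(4) = 0.6021 dits.

Distribution C has the highest entropy.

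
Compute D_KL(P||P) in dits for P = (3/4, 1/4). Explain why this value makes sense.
0.0000 dits

KL divergence satisfies the Gibbs inequality: D_KL(P||Q) ≥ 0 for all distributions P, Q.

D_KL(P||Q) = Σ p(x) log(p(x)/q(x))
Each term is p(x) × log_10(p(x)/p(x)) = p(x) × log_10(1) = 0, so the sum is 0.
D_KL(P||Q) = 0.0000 dits

When P = Q, the KL divergence is exactly 0, as there is no 'divergence' between identical distributions.

This non-negativity is a fundamental property: relative entropy cannot be negative because it measures how different Q is from P.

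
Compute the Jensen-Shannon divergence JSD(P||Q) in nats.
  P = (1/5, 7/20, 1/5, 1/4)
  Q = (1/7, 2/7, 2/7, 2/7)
0.0084 nats

Jensen-Shannon divergence is:
JSD(P||Q) = 0.5 × D_KL(P||M) + 0.5 × D_KL(Q||M)
where M = 0.5 × (P + Q) is the mixture distribution.

M = 0.5 × (1/5, 7/20, 1/5, 1/4) + 0.5 × (1/7, 2/7, 2/7, 2/7) = (6/35, 0.317857, 0.242857, 0.267857)

D_KL(P||M) = 0.0085 nats
D_KL(Q||M) = 0.0084 nats

JSD(P||Q) = 0.5 × 0.0085 + 0.5 × 0.0084 = 0.0084 nats

Unlike KL divergence, JSD is symmetric and bounded: 0 ≤ JSD ≤ log(2).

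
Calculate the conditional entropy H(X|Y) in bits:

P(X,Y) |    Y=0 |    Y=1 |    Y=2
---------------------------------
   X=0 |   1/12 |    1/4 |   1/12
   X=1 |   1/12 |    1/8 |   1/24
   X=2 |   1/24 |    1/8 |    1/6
1.4692 bits

Using the chain rule: H(X|Y) = H(X,Y) - H(Y)

First, compute H(X,Y) = 2.9591 bits

Marginal P(Y) = (5/24, 1/2, 7/24)
H(Y) = 1.4899 bits

H(X|Y) = H(X,Y) - H(Y) = 2.9591 - 1.4899 = 1.4692 bits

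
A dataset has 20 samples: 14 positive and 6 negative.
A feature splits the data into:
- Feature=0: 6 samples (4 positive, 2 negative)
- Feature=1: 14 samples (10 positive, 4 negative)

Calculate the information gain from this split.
0.0016 bits

Information Gain = H(Y) - H(Y|Feature)

Before split:
P(positive) = 14/20 = 0.7000
H(Y) = 0.8813 bits

After split:
Feature=0: H = 0.9183 bits (weight = 6/20)
Feature=1: H = 0.8631 bits (weight = 14/20)
H(Y|Feature) = (6/20)×0.9183 + (14/20)×0.8631 = 0.8797 bits

Information Gain = 0.8813 - 0.8797 = 0.0016 bits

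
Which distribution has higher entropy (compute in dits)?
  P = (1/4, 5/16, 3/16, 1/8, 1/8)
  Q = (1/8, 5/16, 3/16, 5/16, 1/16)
P

Computing entropies in dits:
H(P) = 0.6705
H(Q) = 0.6402

Distribution P has higher entropy.

Intuition: The distribution closer to uniform (more spread out) has higher entropy.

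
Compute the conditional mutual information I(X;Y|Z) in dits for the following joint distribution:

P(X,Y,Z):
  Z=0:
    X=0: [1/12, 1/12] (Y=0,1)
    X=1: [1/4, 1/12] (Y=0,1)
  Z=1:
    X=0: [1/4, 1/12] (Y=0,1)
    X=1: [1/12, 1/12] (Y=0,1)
0.0133 dits

Conditional mutual information: I(X;Y|Z) = H(X|Z) + H(Y|Z) - H(X,Y|Z)

H(Z) = 0.3010
H(X,Z) = 0.5775 → H(X|Z) = 0.2764
H(Y,Z) = 0.5775 → H(Y|Z) = 0.2764
H(X,Y,Z) = 0.8406 → H(X,Y|Z) = 0.5396

I(X;Y|Z) = 0.2764 + 0.2764 - 0.5396 = 0.0133 dits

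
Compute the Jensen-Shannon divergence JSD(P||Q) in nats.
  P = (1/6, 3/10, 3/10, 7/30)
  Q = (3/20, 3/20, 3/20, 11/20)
0.0586 nats

Jensen-Shannon divergence is:
JSD(P||Q) = 0.5 × D_KL(P||M) + 0.5 × D_KL(Q||M)
where M = 0.5 × (P + Q) is the mixture distribution.

M = 0.5 × (1/6, 3/10, 3/10, 7/30) + 0.5 × (3/20, 3/20, 3/20, 11/20) = (0.158333, 9/40, 9/40, 0.391667)

D_KL(P||M) = 0.0603 nats
D_KL(Q||M) = 0.0570 nats

JSD(P||Q) = 0.5 × 0.0603 + 0.5 × 0.0570 = 0.0586 nats

Unlike KL divergence, JSD is symmetric and bounded: 0 ≤ JSD ≤ log(2).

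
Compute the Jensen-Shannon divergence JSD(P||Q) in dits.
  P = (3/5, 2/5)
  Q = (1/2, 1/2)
0.0022 dits

Jensen-Shannon divergence is:
JSD(P||Q) = 0.5 × D_KL(P||M) + 0.5 × D_KL(Q||M)
where M = 0.5 × (P + Q) is the mixture distribution.

M = 0.5 × (3/5, 2/5) + 0.5 × (1/2, 1/2) = (11/20, 9/20)

D_KL(P||M) = 0.0022 dits
D_KL(Q||M) = 0.0022 dits

JSD(P||Q) = 0.5 × 0.0022 + 0.5 × 0.0022 = 0.0022 dits

Unlike KL divergence, JSD is symmetric and bounded: 0 ≤ JSD ≤ log(2).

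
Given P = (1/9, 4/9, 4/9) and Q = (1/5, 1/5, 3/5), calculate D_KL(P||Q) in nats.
0.1562 nats

KL divergence: D_KL(P||Q) = Σ p(x) log(p(x)/q(x))

Computing term by term:
  x=0: 1/9 × log_e[(1/9)/(1/5)] = 1/9 × -0.5878 = -0.0653
  x=1: 4/9 × log_e[(4/9)/(1/5)] = 4/9 × 0.7985 = 0.3549
  x=2: 4/9 × log_e[(4/9)/(3/5)] = 4/9 × -0.3001 = -0.1334

D_KL(P||Q) = 0.1562 nats

Note: KL divergence is always non-negative and equals 0 iff P = Q.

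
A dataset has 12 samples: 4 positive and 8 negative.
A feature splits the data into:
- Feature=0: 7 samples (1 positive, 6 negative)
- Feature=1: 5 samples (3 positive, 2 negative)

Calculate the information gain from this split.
0.1686 bits

Information Gain = H(Y) - H(Y|Feature)

Before split:
P(positive) = 4/12 = 0.3333
H(Y) = 0.9183 bits

After split:
Feature=0: H = 0.5917 bits (weight = 7/12)
Feature=1: H = 0.9710 bits (weight = 5/12)
H(Y|Feature) = (7/12)×0.5917 + (5/12)×0.9710 = 0.7497 bits

Information Gain = 0.9183 - 0.7497 = 0.1686 bits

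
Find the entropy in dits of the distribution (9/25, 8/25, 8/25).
0.4764 dits

Shannon entropy is H(X) = -Σ p(x) log p(x).

For P = (9/25, 8/25, 8/25):
H = -9/25 × log_10(9/25) -8/25 × log_10(8/25) -8/25 × log_10(8/25)
H = 0.4764 dits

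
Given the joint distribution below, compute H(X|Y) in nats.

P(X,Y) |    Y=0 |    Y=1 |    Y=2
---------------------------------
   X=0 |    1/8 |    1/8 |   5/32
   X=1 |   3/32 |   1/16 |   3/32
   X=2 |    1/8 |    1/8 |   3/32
1.0712 nats

Using the chain rule: H(X|Y) = H(X,Y) - H(Y)

First, compute H(X,Y) = 2.1688 nats

Marginal P(Y) = (11/32, 5/16, 11/32)
H(Y) = 1.0976 nats

H(X|Y) = H(X,Y) - H(Y) = 2.1688 - 1.0976 = 1.0712 nats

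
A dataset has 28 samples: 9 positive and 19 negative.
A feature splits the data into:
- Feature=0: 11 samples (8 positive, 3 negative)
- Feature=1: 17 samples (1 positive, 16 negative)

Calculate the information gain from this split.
0.3779 bits

Information Gain = H(Y) - H(Y|Feature)

Before split:
P(positive) = 9/28 = 0.3214
H(Y) = 0.9059 bits

After split:
Feature=0: H = 0.8454 bits (weight = 11/28)
Feature=1: H = 0.3228 bits (weight = 17/28)
H(Y|Feature) = (11/28)×0.8454 + (17/28)×0.3228 = 0.5281 bits

Information Gain = 0.9059 - 0.5281 = 0.3779 bits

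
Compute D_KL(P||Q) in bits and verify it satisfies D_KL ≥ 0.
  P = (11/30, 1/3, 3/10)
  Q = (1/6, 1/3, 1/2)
0.1960 bits

KL divergence satisfies the Gibbs inequality: D_KL(P||Q) ≥ 0 for all distributions P, Q.

D_KL(P||Q) = Σ p(x) log(p(x)/q(x))
Term by term:
  x=0: 11/30 × log_2[(11/30)/(1/6)] = 0.4171
  x=1: 1/3 × log_2[(1/3)/(1/3)] = 0.0000
  x=2: 3/10 × log_2[(3/10)/(1/2)] = -0.2211
D_KL(P||Q) = 0.1960 bits

D_KL(P||Q) = 0.1960 ≥ 0 ✓

This non-negativity is a fundamental property: relative entropy cannot be negative because it measures how different Q is from P.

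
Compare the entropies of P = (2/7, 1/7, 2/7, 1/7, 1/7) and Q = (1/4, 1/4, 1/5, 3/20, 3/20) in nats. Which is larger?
Q

Computing entropies in nats:
H(P) = 1.5498
H(Q) = 1.5842

Distribution Q has higher entropy.

Intuition: The distribution closer to uniform (more spread out) has higher entropy.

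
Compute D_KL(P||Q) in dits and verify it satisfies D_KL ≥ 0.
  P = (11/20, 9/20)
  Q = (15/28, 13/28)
0.0002 dits

KL divergence satisfies the Gibbs inequality: D_KL(P||Q) ≥ 0 for all distributions P, Q.

D_KL(P||Q) = Σ p(x) log(p(x)/q(x))
Term by term:
  x=0: 11/20 × log_10[(11/20)/(15/28)] = 0.0063
  x=1: 9/20 × log_10[(9/20)/(13/28)] = -0.0061
D_KL(P||Q) = 0.0002 dits

D_KL(P||Q) = 0.0002 ≥ 0 ✓

This non-negativity is a fundamental property: relative entropy cannot be negative because it measures how different Q is from P.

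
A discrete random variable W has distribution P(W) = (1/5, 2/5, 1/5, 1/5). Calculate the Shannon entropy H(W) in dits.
0.5786 dits

Shannon entropy is H(X) = -Σ p(x) log p(x).

For P = (1/5, 2/5, 1/5, 1/5):
H = -1/5 × log_10(1/5) -2/5 × log_10(2/5) -1/5 × log_10(1/5) -1/5 × log_10(1/5)
H = 0.5786 dits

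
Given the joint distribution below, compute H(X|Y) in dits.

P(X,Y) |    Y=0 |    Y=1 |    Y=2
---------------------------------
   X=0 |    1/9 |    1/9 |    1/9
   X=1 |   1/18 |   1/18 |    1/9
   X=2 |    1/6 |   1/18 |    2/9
0.4474 dits

Using the chain rule: H(X|Y) = H(X,Y) - H(Y)

First, compute H(X,Y) = 0.9082 dits

Marginal P(Y) = (1/3, 2/9, 4/9)
H(Y) = 0.4607 dits

H(X|Y) = H(X,Y) - H(Y) = 0.9082 - 0.4607 = 0.4474 dits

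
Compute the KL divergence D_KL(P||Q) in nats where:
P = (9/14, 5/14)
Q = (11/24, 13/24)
0.0687 nats

KL divergence: D_KL(P||Q) = Σ p(x) log(p(x)/q(x))

Computing term by term:
  x=0: 9/14 × log_e[(9/14)/(11/24)] = 9/14 × 0.3383 = 0.2175
  x=1: 5/14 × log_e[(5/14)/(13/24)] = 5/14 × -0.4165 = -0.1488

D_KL(P||Q) = 0.0687 nats

Note: KL divergence is always non-negative and equals 0 iff P = Q.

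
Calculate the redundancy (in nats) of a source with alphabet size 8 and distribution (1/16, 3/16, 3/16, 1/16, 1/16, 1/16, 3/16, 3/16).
0.1308 nats

Redundancy measures how far a source is from maximum entropy:
R = H_max - H(X)

Maximum entropy for 8 symbols: H_max = log_e(8) = 2.0794 nats
Actual entropy: H(X) = 1.9486 nats
Redundancy: R = 2.0794 - 1.9486 = 0.1308 nats

This redundancy represents potential for compression: the source could be compressed by 0.1308 nats per symbol.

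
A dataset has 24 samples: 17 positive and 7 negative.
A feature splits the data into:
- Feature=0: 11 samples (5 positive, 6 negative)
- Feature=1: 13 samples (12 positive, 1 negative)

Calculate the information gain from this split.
0.2033 bits

Information Gain = H(Y) - H(Y|Feature)

Before split:
P(positive) = 17/24 = 0.7083
H(Y) = 0.8709 bits

After split:
Feature=0: H = 0.9940 bits (weight = 11/24)
Feature=1: H = 0.3912 bits (weight = 13/24)
H(Y|Feature) = (11/24)×0.9940 + (13/24)×0.3912 = 0.6675 bits

Information Gain = 0.8709 - 0.6675 = 0.2033 bits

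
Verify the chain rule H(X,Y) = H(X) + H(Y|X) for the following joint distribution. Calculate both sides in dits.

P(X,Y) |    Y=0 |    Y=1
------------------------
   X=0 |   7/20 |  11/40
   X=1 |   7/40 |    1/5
H(X,Y) = 0.5860, H(X) = 0.2873, H(Y|X) = 0.2987 (all in dits)

Chain rule: H(X,Y) = H(X) + H(Y|X)

Left side — joint entropy directly:
H(X,Y) = -Σ p(x,y) log p(x,y) = 0.5860 dits

Right side — compute H(Y|X) from the conditional distributions:
P(X) = (5/8, 3/8), so H(X) = 0.2873 dits
H(Y|X) = Σ_x P(X=x) · H(Y|X=x):
  P(Y|X=0) = (14/25, 11/25), H(Y|X=0) = 0.2979, weight P(X=0) = 5/8
  P(Y|X=1) = (7/15, 8/15), H(Y|X=1) = 0.3001, weight P(X=1) = 3/8
H(Y|X) = 0.2987 dits

H(X) + H(Y|X) = 0.2873 + 0.2987 = 0.5860 dits

Both sides equal 0.5860 dits. ✓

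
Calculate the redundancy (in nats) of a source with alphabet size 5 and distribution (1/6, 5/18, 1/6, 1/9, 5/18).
0.0564 nats

Redundancy measures how far a source is from maximum entropy:
R = H_max - H(X)

Maximum entropy for 5 symbols: H_max = log_e(5) = 1.6094 nats
Actual entropy: H(X) = 1.5530 nats
Redundancy: R = 1.6094 - 1.5530 = 0.0564 nats

This redundancy represents potential for compression: the source could be compressed by 0.0564 nats per symbol.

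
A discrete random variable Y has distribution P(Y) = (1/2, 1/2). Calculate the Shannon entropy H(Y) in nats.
0.6931 nats

Shannon entropy is H(X) = -Σ p(x) log p(x).

For P = (1/2, 1/2):
H = -1/2 × log_e(1/2) -1/2 × log_e(1/2)
H = 0.6931 nats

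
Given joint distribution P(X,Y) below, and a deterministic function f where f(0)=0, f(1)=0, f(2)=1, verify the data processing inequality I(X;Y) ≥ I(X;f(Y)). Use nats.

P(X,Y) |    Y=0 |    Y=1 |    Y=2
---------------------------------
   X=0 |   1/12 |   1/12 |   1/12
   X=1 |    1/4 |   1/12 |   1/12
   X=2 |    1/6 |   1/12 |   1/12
I(X;Y) = 0.0225, I(X;f(Y)) = 0.0073, inequality holds: 0.0225 ≥ 0.0073

Data Processing Inequality: For any Markov chain X → Y → Z, we have I(X;Y) ≥ I(X;Z).

Here Z = f(Y) is a deterministic function of Y, forming X → Y → Z.

Original I(X;Y) = 0.0225 nats

After applying f:
P(X,Z) where Z=f(Y):
- P(X,Z=0) = P(X,Y=0) + P(X,Y=1)
- P(X,Z=1) = P(X,Y=2)

I(X;Z) = I(X;f(Y)) = 0.0073 nats

Verification: 0.0225 ≥ 0.0073 ✓

Information cannot be created by processing; the function f can only lose information about X.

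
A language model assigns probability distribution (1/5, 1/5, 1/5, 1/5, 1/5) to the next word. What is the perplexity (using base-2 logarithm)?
5.0000

Perplexity is 2^H (or exp(H) for natural log).

First, H = -Σ p log p = 2.3219 bits
Perplexity = 2^2.3219 = 5.0000

Interpretation: The model's uncertainty is equivalent to choosing uniformly among 5.0 options.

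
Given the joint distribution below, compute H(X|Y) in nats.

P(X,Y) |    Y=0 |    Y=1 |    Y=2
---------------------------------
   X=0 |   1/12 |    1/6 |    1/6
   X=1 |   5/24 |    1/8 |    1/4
0.6541 nats

Using the chain rule: H(X|Y) = H(X,Y) - H(Y)

First, compute H(X,Y) = 1.7376 nats

Marginal P(Y) = (7/24, 7/24, 5/12)
H(Y) = 1.0835 nats

H(X|Y) = H(X,Y) - H(Y) = 1.7376 - 1.0835 = 0.6541 nats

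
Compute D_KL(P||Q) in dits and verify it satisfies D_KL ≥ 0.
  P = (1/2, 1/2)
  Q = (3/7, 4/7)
0.0045 dits

KL divergence satisfies the Gibbs inequality: D_KL(P||Q) ≥ 0 for all distributions P, Q.

D_KL(P||Q) = Σ p(x) log(p(x)/q(x))
Term by term:
  x=0: 1/2 × log_10[(1/2)/(3/7)] = 0.0335
  x=1: 1/2 × log_10[(1/2)/(4/7)] = -0.0290
D_KL(P||Q) = 0.0045 dits

D_KL(P||Q) = 0.0045 ≥ 0 ✓

This non-negativity is a fundamental property: relative entropy cannot be negative because it measures how different Q is from P.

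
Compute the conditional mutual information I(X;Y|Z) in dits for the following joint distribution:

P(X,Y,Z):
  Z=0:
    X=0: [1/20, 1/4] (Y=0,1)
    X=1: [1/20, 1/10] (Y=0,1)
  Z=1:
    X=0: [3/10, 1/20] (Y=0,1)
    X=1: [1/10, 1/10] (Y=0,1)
0.0208 dits

Conditional mutual information: I(X;Y|Z) = H(X|Z) + H(Y|Z) - H(X,Y|Z)

H(Z) = 0.2989
H(X,Z) = 0.5798 → H(X|Z) = 0.2810
H(Y,Z) = 0.5423 → H(Y|Z) = 0.2435
H(X,Y,Z) = 0.8025 → H(X,Y|Z) = 0.5037

I(X;Y|Z) = 0.2810 + 0.2435 - 0.5037 = 0.0208 dits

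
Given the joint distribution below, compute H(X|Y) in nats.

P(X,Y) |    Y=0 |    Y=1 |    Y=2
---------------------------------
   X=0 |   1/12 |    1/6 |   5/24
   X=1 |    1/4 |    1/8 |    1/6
0.6442 nats

Using the chain rule: H(X|Y) = H(X,Y) - H(Y)

First, compute H(X,Y) = 1.7376 nats

Marginal P(Y) = (1/3, 7/24, 3/8)
H(Y) = 1.0934 nats

H(X|Y) = H(X,Y) - H(Y) = 1.7376 - 1.0934 = 0.6442 nats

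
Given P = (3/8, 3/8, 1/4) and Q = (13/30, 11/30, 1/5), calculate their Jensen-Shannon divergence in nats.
0.0025 nats

Jensen-Shannon divergence is:
JSD(P||Q) = 0.5 × D_KL(P||M) + 0.5 × D_KL(Q||M)
where M = 0.5 × (P + Q) is the mixture distribution.

M = 0.5 × (3/8, 3/8, 1/4) + 0.5 × (13/30, 11/30, 1/5) = (0.404167, 0.370833, 9/40)

D_KL(P||M) = 0.0024 nats
D_KL(Q||M) = 0.0025 nats

JSD(P||Q) = 0.5 × 0.0024 + 0.5 × 0.0025 = 0.0025 nats

Unlike KL divergence, JSD is symmetric and bounded: 0 ≤ JSD ≤ log(2).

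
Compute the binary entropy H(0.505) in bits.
0.9999 bits

The binary entropy function is:
H(p) = -p log(p) - (1-p) log(1-p)

H(0.505) = -0.505 × log_2(0.505) - 0.495 × log_2(0.495)
H(0.505) = 0.9999 bits

Note: Binary entropy is maximized at p=0.5 (H=1 bit) and minimized at p=0 or p=1 (H=0).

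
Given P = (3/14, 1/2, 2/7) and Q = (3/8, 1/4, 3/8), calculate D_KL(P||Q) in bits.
0.2149 bits

KL divergence: D_KL(P||Q) = Σ p(x) log(p(x)/q(x))

Computing term by term:
  x=0: 3/14 × log_2[(3/14)/(3/8)] = 3/14 × -0.8074 = -0.1730
  x=1: 1/2 × log_2[(1/2)/(1/4)] = 1/2 × 1.0000 = 0.5000
  x=2: 2/7 × log_2[(2/7)/(3/8)] = 2/7 × -0.3923 = -0.1121

D_KL(P||Q) = 0.2149 bits

Note: KL divergence is always non-negative and equals 0 iff P = Q.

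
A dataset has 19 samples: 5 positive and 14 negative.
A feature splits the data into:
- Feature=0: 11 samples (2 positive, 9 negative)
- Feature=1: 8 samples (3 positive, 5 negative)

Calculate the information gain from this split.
0.0336 bits

Information Gain = H(Y) - H(Y|Feature)

Before split:
P(positive) = 5/19 = 0.2632
H(Y) = 0.8315 bits

After split:
Feature=0: H = 0.6840 bits (weight = 11/19)
Feature=1: H = 0.9544 bits (weight = 8/19)
H(Y|Feature) = (11/19)×0.6840 + (8/19)×0.9544 = 0.7979 bits

Information Gain = 0.8315 - 0.7979 = 0.0336 bits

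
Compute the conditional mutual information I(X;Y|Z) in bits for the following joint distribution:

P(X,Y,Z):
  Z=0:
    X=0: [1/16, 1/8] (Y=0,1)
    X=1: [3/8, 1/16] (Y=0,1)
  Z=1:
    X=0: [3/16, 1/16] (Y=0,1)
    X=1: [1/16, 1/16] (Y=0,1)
0.1363 bits

Conditional mutual information: I(X;Y|Z) = H(X|Z) + H(Y|Z) - H(X,Y|Z)

H(Z) = 0.9544
H(X,Z) = 1.8496 → H(X|Z) = 0.8952
H(Y,Z) = 1.8496 → H(Y|Z) = 0.8952
H(X,Y,Z) = 2.6085 → H(X,Y|Z) = 1.6540

I(X;Y|Z) = 0.8952 + 0.8952 - 1.6540 = 0.1363 bits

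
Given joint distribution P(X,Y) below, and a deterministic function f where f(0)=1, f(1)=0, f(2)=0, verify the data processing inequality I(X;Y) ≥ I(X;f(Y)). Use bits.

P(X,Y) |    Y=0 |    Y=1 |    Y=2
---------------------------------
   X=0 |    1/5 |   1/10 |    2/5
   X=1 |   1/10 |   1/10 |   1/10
I(X;Y) = 0.0448, I(X;f(Y)) = 0.0016, inequality holds: 0.0448 ≥ 0.0016

Data Processing Inequality: For any Markov chain X → Y → Z, we have I(X;Y) ≥ I(X;Z).

Here Z = f(Y) is a deterministic function of Y, forming X → Y → Z.

Original I(X;Y) = 0.0448 bits

After applying f:
P(X,Z) where Z=f(Y):
- P(X,Z=0) = P(X,Y=1) + P(X,Y=2)
- P(X,Z=1) = P(X,Y=0)

I(X;Z) = I(X;f(Y)) = 0.0016 bits

Verification: 0.0448 ≥ 0.0016 ✓

Information cannot be created by processing; the function f can only lose information about X.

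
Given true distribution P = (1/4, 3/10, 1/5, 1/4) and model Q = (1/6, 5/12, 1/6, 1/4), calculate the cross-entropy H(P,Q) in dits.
0.6147 dits

Cross-entropy: H(P,Q) = -Σ p(x) log q(x)

Alternatively: H(P,Q) = H(P) + D_KL(P||Q)
H(P) = 0.5977 dits
D_KL(P||Q) = 0.0171 dits

H(P,Q) = 0.5977 + 0.0171 = 0.6147 dits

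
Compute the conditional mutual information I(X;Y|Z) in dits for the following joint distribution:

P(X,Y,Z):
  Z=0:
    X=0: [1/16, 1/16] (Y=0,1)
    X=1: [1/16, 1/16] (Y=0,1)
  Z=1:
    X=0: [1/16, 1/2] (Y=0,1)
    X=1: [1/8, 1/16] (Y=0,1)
0.0461 dits

Conditional mutual information: I(X;Y|Z) = H(X|Z) + H(Y|Z) - H(X,Y|Z)

H(Z) = 0.2442
H(X,Z) = 0.5026 → H(X|Z) = 0.2584
H(Y,Z) = 0.5026 → H(Y|Z) = 0.2584
H(X,Y,Z) = 0.7149 → H(X,Y|Z) = 0.4707

I(X;Y|Z) = 0.2584 + 0.2584 - 0.4707 = 0.0461 dits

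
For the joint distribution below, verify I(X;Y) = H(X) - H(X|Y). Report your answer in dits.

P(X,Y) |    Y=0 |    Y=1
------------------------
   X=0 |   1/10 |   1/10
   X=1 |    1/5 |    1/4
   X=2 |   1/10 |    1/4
I(X;Y) = 0.0069 dits

Mutual information has multiple equivalent forms:
- I(X;Y) = H(X) - H(X|Y)
- I(X;Y) = H(Y) - H(Y|X)
- I(X;Y) = H(X) + H(Y) - H(X,Y)

Computing all quantities:
H(X) = 0.4554, H(Y) = 0.2923, H(X,Y) = 0.7408
H(X|Y) = 0.4485, H(Y|X) = 0.2854

Verification:
H(X) - H(X|Y) = 0.4554 - 0.4485 = 0.0069
H(Y) - H(Y|X) = 0.2923 - 0.2854 = 0.0069
H(X) + H(Y) - H(X,Y) = 0.4554 + 0.2923 - 0.7408 = 0.0069

All forms give I(X;Y) = 0.0069 dits. ✓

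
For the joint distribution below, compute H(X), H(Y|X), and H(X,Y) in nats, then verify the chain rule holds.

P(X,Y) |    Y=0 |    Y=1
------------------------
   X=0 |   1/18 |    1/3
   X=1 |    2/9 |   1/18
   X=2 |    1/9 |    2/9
H(X,Y) = 1.6000, H(X) = 1.0893, H(Y|X) = 0.5107 (all in nats)

Chain rule: H(X,Y) = H(X) + H(Y|X)

Left side — joint entropy directly:
H(X,Y) = -Σ p(x,y) log p(x,y) = 1.6000 nats

Right side — compute H(Y|X) from the conditional distributions:
P(X) = (7/18, 5/18, 1/3), so H(X) = 1.0893 nats
H(Y|X) = Σ_x P(X=x) · H(Y|X=x):
  P(Y|X=0) = (1/7, 6/7), H(Y|X=0) = 0.4101, weight P(X=0) = 7/18
  P(Y|X=1) = (4/5, 1/5), H(Y|X=1) = 0.5004, weight P(X=1) = 5/18
  P(Y|X=2) = (1/3, 2/3), H(Y|X=2) = 0.6365, weight P(X=2) = 1/3
H(Y|X) = 0.5107 nats

H(X) + H(Y|X) = 1.0893 + 0.5107 = 1.6000 nats

Both sides equal 1.6000 nats. ✓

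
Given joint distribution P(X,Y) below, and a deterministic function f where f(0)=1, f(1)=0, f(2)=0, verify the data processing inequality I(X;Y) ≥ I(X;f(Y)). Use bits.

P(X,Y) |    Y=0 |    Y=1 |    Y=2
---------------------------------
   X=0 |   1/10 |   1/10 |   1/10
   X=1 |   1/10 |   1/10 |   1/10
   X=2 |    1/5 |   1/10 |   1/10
I(X;Y) = 0.0200, I(X;f(Y)) = 0.0200, inequality holds: 0.0200 ≥ 0.0200

Data Processing Inequality: For any Markov chain X → Y → Z, we have I(X;Y) ≥ I(X;Z).

Here Z = f(Y) is a deterministic function of Y, forming X → Y → Z.

Original I(X;Y) = 0.0200 bits

After applying f:
P(X,Z) where Z=f(Y):
- P(X,Z=0) = P(X,Y=1) + P(X,Y=2)
- P(X,Z=1) = P(X,Y=0)

I(X;Z) = I(X;f(Y)) = 0.0200 bits

Verification: 0.0200 ≥ 0.0200 ✓

Information cannot be created by processing; the function f can only lose information about X.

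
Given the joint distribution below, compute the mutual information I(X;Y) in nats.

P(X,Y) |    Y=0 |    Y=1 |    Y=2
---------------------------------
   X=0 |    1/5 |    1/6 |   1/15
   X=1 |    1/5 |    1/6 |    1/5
0.0260 nats

Mutual information: I(X;Y) = H(X) + H(Y) - H(X,Y)

Marginals:
P(X) = (13/30, 17/30), H(X) = 0.6842 nats
P(Y) = (2/5, 1/3, 4/15), H(Y) = 1.0852 nats

Joint entropy: H(X,Y) = 1.7435 nats

I(X;Y) = 0.6842 + 1.0852 - 1.7435 = 0.0260 nats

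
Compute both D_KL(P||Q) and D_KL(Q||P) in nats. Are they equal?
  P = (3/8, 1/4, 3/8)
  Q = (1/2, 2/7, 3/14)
D_KL(P||Q) = 0.0686, D_KL(Q||P) = 0.0621

KL divergence is not symmetric: D_KL(P||Q) ≠ D_KL(Q||P) in general.

D_KL(P||Q) = 0.0686 nats
D_KL(Q||P) = 0.0621 nats

No, they are not equal!

This asymmetry is why KL divergence is not a true distance metric.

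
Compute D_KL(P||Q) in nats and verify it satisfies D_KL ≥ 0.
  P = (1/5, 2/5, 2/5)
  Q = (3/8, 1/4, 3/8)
0.0881 nats

KL divergence satisfies the Gibbs inequality: D_KL(P||Q) ≥ 0 for all distributions P, Q.

D_KL(P||Q) = Σ p(x) log(p(x)/q(x))
Term by term:
  x=0: 1/5 × log_e[(1/5)/(3/8)] = -0.1257
  x=1: 2/5 × log_e[(2/5)/(1/4)] = 0.1880
  x=2: 2/5 × log_e[(2/5)/(3/8)] = 0.0258
D_KL(P||Q) = 0.0881 nats

D_KL(P||Q) = 0.0881 ≥ 0 ✓

This non-negativity is a fundamental property: relative entropy cannot be negative because it measures how different Q is from P.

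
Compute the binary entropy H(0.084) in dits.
0.1253 dits

The binary entropy function is:
H(p) = -p log(p) - (1-p) log(1-p)

H(0.084) = -0.084 × log_10(0.084) - 0.916 × log_10(0.916)
H(0.084) = 0.1253 dits

Note: Binary entropy is maximized at p=0.5 (H=1 bit) and minimized at p=0 or p=1 (H=0).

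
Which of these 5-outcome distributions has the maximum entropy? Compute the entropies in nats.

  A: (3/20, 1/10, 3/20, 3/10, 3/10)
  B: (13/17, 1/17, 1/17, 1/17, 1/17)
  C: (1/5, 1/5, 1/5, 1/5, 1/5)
C

For a discrete distribution over n outcomes, entropy is maximized by the uniform distribution.

Computing entropies:
H(A) = 1.5218 nats
H(B) = 0.8718 nats
H(C) = 1.6094 nats

The uniform distribution (where all probabilities equal 1/5) achieves the maximum entropy of log_e(5) = 1.6094 nats.

Distribution C has the highest entropy.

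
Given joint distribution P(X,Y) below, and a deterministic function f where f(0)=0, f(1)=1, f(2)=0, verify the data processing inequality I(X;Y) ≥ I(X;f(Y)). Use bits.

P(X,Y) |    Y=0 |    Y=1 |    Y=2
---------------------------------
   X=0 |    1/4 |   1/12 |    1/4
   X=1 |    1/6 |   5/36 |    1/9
I(X;Y) = 0.0416, I(X;f(Y)) = 0.0364, inequality holds: 0.0416 ≥ 0.0364

Data Processing Inequality: For any Markov chain X → Y → Z, we have I(X;Y) ≥ I(X;Z).

Here Z = f(Y) is a deterministic function of Y, forming X → Y → Z.

Original I(X;Y) = 0.0416 bits

After applying f:
P(X,Z) where Z=f(Y):
- P(X,Z=0) = P(X,Y=0) + P(X,Y=2)
- P(X,Z=1) = P(X,Y=1)

I(X;Z) = I(X;f(Y)) = 0.0364 bits

Verification: 0.0416 ≥ 0.0364 ✓

Information cannot be created by processing; the function f can only lose information about X.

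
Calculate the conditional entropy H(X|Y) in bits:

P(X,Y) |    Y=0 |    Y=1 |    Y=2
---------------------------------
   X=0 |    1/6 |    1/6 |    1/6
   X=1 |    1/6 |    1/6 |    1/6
1.0000 bits

Using the chain rule: H(X|Y) = H(X,Y) - H(Y)

First, compute H(X,Y) = 2.5850 bits

Marginal P(Y) = (1/3, 1/3, 1/3)
H(Y) = 1.5850 bits

H(X|Y) = H(X,Y) - H(Y) = 2.5850 - 1.5850 = 1.0000 bits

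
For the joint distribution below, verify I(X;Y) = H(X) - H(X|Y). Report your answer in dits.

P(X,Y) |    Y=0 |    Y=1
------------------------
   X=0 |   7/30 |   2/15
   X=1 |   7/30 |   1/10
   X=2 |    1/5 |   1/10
I(X;Y) = 0.0007 dits

Mutual information has multiple equivalent forms:
- I(X;Y) = H(X) - H(X|Y)
- I(X;Y) = H(Y) - H(Y|X)
- I(X;Y) = H(X) + H(Y) - H(X,Y)

Computing all quantities:
H(X) = 0.4757, H(Y) = 0.2764, H(X,Y) = 0.7514
H(X|Y) = 0.4750, H(Y|X) = 0.2757

Verification:
H(X) - H(X|Y) = 0.4757 - 0.4750 = 0.0007
H(Y) - H(Y|X) = 0.2764 - 0.2757 = 0.0007
H(X) + H(Y) - H(X,Y) = 0.4757 + 0.2764 - 0.7514 = 0.0007

All forms give I(X;Y) = 0.0007 dits. ✓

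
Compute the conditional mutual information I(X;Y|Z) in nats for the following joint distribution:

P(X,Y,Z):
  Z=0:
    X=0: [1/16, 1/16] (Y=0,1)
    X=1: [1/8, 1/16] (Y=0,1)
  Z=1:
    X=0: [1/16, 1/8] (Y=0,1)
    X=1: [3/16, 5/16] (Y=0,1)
0.0048 nats

Conditional mutual information: I(X;Y|Z) = H(X|Z) + H(Y|Z) - H(X,Y|Z)

H(Z) = 0.6211
H(X,Z) = 1.2342 → H(X|Z) = 0.6132
H(Y,Z) = 1.2820 → H(Y|Z) = 0.6610
H(X,Y,Z) = 1.8904 → H(X,Y|Z) = 1.2693

I(X;Y|Z) = 0.6132 + 0.6610 - 1.2693 = 0.0048 nats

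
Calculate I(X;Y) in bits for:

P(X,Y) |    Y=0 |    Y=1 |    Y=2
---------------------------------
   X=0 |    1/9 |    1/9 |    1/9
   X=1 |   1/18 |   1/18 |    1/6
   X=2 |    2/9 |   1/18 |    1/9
0.0966 bits

Mutual information: I(X;Y) = H(X) + H(Y) - H(X,Y)

Marginals:
P(X) = (1/3, 5/18, 7/18), H(X) = 1.5715 bits
P(Y) = (7/18, 2/9, 7/18), H(Y) = 1.5420 bits

Joint entropy: H(X,Y) = 3.0169 bits

I(X;Y) = 1.5715 + 1.5420 - 3.0169 = 0.0966 bits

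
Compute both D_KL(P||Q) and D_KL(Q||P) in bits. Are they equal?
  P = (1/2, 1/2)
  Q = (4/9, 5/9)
D_KL(P||Q) = 0.0090, D_KL(Q||P) = 0.0089

KL divergence is not symmetric: D_KL(P||Q) ≠ D_KL(Q||P) in general.

D_KL(P||Q) = 0.0090 bits
D_KL(Q||P) = 0.0089 bits

No, they are not equal!

This asymmetry is why KL divergence is not a true distance metric.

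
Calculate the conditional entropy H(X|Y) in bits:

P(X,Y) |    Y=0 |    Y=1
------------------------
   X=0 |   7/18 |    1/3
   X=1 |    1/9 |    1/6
0.8413 bits

Using the chain rule: H(X|Y) = H(X,Y) - H(Y)

First, compute H(X,Y) = 1.8413 bits

Marginal P(Y) = (1/2, 1/2)
H(Y) = 1.0000 bits

H(X|Y) = H(X,Y) - H(Y) = 1.8413 - 1.0000 = 0.8413 bits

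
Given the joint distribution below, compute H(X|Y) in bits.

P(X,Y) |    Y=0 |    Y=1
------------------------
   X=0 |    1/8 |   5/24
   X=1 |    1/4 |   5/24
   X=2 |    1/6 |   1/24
1.4448 bits

Using the chain rule: H(X|Y) = H(X,Y) - H(Y)

First, compute H(X,Y) = 2.4398 bits

Marginal P(Y) = (13/24, 11/24)
H(Y) = 0.9950 bits

H(X|Y) = H(X,Y) - H(Y) = 2.4398 - 0.9950 = 1.4448 bits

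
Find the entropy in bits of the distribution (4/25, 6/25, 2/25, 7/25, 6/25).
2.2170 bits

Shannon entropy is H(X) = -Σ p(x) log p(x).

For P = (4/25, 6/25, 2/25, 7/25, 6/25):
H = -4/25 × log_2(4/25) -6/25 × log_2(6/25) -2/25 × log_2(2/25) -7/25 × log_2(7/25) -6/25 × log_2(6/25)
H = 2.2170 bits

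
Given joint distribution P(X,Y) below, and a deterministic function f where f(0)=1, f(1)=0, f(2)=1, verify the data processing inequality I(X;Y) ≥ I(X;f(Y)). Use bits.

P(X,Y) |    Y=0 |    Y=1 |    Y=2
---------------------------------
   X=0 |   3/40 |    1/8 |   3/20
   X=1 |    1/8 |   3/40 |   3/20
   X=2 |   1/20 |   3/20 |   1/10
I(X;Y) = 0.0497, I(X;f(Y)) = 0.0426, inequality holds: 0.0497 ≥ 0.0426

Data Processing Inequality: For any Markov chain X → Y → Z, we have I(X;Y) ≥ I(X;Z).

Here Z = f(Y) is a deterministic function of Y, forming X → Y → Z.

Original I(X;Y) = 0.0497 bits

After applying f:
P(X,Z) where Z=f(Y):
- P(X,Z=0) = P(X,Y=1)
- P(X,Z=1) = P(X,Y=0) + P(X,Y=2)

I(X;Z) = I(X;f(Y)) = 0.0426 bits

Verification: 0.0497 ≥ 0.0426 ✓

Information cannot be created by processing; the function f can only lose information about X.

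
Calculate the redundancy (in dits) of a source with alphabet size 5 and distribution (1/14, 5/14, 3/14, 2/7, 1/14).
0.0767 dits

Redundancy measures how far a source is from maximum entropy:
R = H_max - H(X)

Maximum entropy for 5 symbols: H_max = log_10(5) = 0.6990 dits
Actual entropy: H(X) = 0.6222 dits
Redundancy: R = 0.6990 - 0.6222 = 0.0767 dits

This redundancy represents potential for compression: the source could be compressed by 0.0767 dits per symbol.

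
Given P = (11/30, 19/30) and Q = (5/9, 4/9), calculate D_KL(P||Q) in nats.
0.0720 nats

KL divergence: D_KL(P||Q) = Σ p(x) log(p(x)/q(x))

Computing term by term:
  x=0: 11/30 × log_e[(11/30)/(5/9)] = 11/30 × -0.4155 = -0.1524
  x=1: 19/30 × log_e[(19/30)/(4/9)] = 19/30 × 0.3542 = 0.2243

D_KL(P||Q) = 0.0720 nats

Note: KL divergence is always non-negative and equals 0 iff P = Q.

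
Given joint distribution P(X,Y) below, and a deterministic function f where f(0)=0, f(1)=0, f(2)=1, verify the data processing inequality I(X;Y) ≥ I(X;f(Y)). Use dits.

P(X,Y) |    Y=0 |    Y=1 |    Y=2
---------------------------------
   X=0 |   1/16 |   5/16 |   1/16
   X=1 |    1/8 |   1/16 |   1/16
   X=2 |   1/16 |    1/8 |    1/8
I(X;Y) = 0.0442, I(X;f(Y)) = 0.0139, inequality holds: 0.0442 ≥ 0.0139

Data Processing Inequality: For any Markov chain X → Y → Z, we have I(X;Y) ≥ I(X;Z).

Here Z = f(Y) is a deterministic function of Y, forming X → Y → Z.

Original I(X;Y) = 0.0442 dits

After applying f:
P(X,Z) where Z=f(Y):
- P(X,Z=0) = P(X,Y=0) + P(X,Y=1)
- P(X,Z=1) = P(X,Y=2)

I(X;Z) = I(X;f(Y)) = 0.0139 dits

Verification: 0.0442 ≥ 0.0139 ✓

Information cannot be created by processing; the function f can only lose information about X.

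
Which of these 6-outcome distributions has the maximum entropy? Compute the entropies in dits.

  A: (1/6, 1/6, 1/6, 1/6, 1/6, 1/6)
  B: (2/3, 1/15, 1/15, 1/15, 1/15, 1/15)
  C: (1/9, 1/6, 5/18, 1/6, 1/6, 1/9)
A

For a discrete distribution over n outcomes, entropy is maximized by the uniform distribution.

Computing entropies:
H(A) = 0.7782 dits
H(B) = 0.5094 dits
H(C) = 0.7557 dits

The uniform distribution (where all probabilities equal 1/6) achieves the maximum entropy of log_10(6) = 0.7782 dits.

Distribution A has the highest entropy.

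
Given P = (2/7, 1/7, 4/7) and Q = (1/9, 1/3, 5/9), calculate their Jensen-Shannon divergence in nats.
0.0395 nats

Jensen-Shannon divergence is:
JSD(P||Q) = 0.5 × D_KL(P||M) + 0.5 × D_KL(Q||M)
where M = 0.5 × (P + Q) is the mixture distribution.

M = 0.5 × (2/7, 1/7, 4/7) + 0.5 × (1/9, 1/3, 5/9) = (0.198413, 5/21, 0.563492)

D_KL(P||M) = 0.0392 nats
D_KL(Q||M) = 0.0399 nats

JSD(P||Q) = 0.5 × 0.0392 + 0.5 × 0.0399 = 0.0395 nats

Unlike KL divergence, JSD is symmetric and bounded: 0 ≤ JSD ≤ log(2).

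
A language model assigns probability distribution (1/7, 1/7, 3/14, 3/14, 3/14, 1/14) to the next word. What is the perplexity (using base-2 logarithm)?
5.6676

Perplexity is 2^H (or exp(H) for natural log).

First, H = -Σ p log p = 2.5027 bits
Perplexity = 2^2.5027 = 5.6676

Interpretation: The model's uncertainty is equivalent to choosing uniformly among 5.7 options.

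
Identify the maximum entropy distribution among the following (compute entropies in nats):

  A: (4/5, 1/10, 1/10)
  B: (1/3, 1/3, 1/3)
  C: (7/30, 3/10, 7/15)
B

For a discrete distribution over n outcomes, entropy is maximized by the uniform distribution.

Computing entropies:
H(A) = 0.6390 nats
H(B) = 1.0986 nats
H(C) = 1.0564 nats

The uniform distribution (where all probabilities equal 1/3) achieves the maximum entropy of log_e(3) = 1.0986 nats.

Distribution B has the highest entropy.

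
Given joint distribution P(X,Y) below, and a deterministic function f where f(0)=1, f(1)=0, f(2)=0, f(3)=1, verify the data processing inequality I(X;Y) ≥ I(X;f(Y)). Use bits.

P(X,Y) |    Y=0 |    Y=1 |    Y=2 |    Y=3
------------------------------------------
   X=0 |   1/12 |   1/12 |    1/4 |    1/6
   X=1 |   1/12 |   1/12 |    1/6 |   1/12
I(X;Y) = 0.0124, I(X;f(Y)) = 0.0006, inequality holds: 0.0124 ≥ 0.0006

Data Processing Inequality: For any Markov chain X → Y → Z, we have I(X;Y) ≥ I(X;Z).

Here Z = f(Y) is a deterministic function of Y, forming X → Y → Z.

Original I(X;Y) = 0.0124 bits

After applying f:
P(X,Z) where Z=f(Y):
- P(X,Z=0) = P(X,Y=1) + P(X,Y=2)
- P(X,Z=1) = P(X,Y=0) + P(X,Y=3)

I(X;Z) = I(X;f(Y)) = 0.0006 bits

Verification: 0.0124 ≥ 0.0006 ✓

Information cannot be created by processing; the function f can only lose information about X.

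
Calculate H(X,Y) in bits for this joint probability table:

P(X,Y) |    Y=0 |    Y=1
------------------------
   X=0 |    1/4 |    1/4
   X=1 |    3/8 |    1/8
1.9056 bits

Joint entropy is H(X,Y) = -Σ_{x,y} p(x,y) log p(x,y).

Summing over all non-zero entries:
H(X,Y) = -[1/4·log_2(1/4) + 1/4·log_2(1/4) + 3/8·log_2(3/8) + 1/8·log_2(1/8)]
H(X,Y) = 1.9056 bits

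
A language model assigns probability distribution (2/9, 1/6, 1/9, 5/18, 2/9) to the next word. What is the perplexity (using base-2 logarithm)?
4.7925

Perplexity is 2^H (or exp(H) for natural log).

First, H = -Σ p log p = 2.2608 bits
Perplexity = 2^2.2608 = 4.7925

Interpretation: The model's uncertainty is equivalent to choosing uniformly among 4.8 options.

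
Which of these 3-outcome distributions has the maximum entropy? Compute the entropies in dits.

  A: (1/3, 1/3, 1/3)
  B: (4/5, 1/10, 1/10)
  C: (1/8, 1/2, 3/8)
A

For a discrete distribution over n outcomes, entropy is maximized by the uniform distribution.

Computing entropies:
H(A) = 0.4771 dits
H(B) = 0.2775 dits
H(C) = 0.4231 dits

The uniform distribution (where all probabilities equal 1/3) achieves the maximum entropy of log_10(3) = 0.4771 dits.

Distribution A has the highest entropy.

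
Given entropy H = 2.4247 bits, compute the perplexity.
5.3692

Perplexity is 2^H (or exp(H) for natural log).

H = 2.4247 bits
Perplexity = 2^2.4247 = 5.3692

Interpretation: The model's uncertainty is equivalent to choosing uniformly among 5.4 options.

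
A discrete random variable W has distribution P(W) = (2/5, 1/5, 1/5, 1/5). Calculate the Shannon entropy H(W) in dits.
0.5786 dits

Shannon entropy is H(X) = -Σ p(x) log p(x).

For P = (2/5, 1/5, 1/5, 1/5):
H = -2/5 × log_10(2/5) -1/5 × log_10(1/5) -1/5 × log_10(1/5) -1/5 × log_10(1/5)
H = 0.5786 dits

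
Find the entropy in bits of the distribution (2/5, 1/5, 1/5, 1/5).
1.9219 bits

Shannon entropy is H(X) = -Σ p(x) log p(x).

For P = (2/5, 1/5, 1/5, 1/5):
H = -2/5 × log_2(2/5) -1/5 × log_2(1/5) -1/5 × log_2(1/5) -1/5 × log_2(1/5)
H = 1.9219 bits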